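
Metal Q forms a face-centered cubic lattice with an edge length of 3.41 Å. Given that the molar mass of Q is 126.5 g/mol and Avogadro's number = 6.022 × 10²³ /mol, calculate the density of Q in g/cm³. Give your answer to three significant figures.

21.2 g/cm³

An FCC unit cell contains Z = 4 atoms.
Cell volume: a³ = (3.41 Å)³ = (3.410 × 10^-8 cm)³ = 3.965 × 10^-23 cm³.
ρ = Z·M/(N_A·a³) = 4 × 126.5 / (6.022 × 10²³ × 3.965 × 10^-23) = 21.19 g/cm³.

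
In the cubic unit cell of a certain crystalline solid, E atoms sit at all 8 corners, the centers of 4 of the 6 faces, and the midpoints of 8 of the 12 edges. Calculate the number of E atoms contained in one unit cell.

5

Corner atoms are shared by 8 cells (1/8 each), face atoms by 2 (1/2 each), edge atoms by 4 (1/4 each).
Net atoms = 8 × 1/8 + 4 × 1/2 + 8 × 1/4 = 1 + 2 + 2 = 5.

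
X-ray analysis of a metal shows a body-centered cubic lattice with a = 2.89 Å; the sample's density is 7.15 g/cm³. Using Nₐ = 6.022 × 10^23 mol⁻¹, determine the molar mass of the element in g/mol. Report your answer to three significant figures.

A BCC cell has Z = 2 atoms; a = 2.890 × 10^-8 cm.
M = ρ·N_A·a³/Z = 7.15 × 6.022 × 10²³ × 2.414 × 10^-23 / 2 = 52.0 g/mol.

52.0 g/mol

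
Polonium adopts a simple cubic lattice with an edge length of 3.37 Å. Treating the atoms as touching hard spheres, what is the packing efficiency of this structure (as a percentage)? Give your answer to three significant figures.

In a simple cubic lattice atoms touch along the cell edge, so a = 2r, so r = 0.5000a = 1.685 Å.
Packing fraction = Z·(4/3)πr³ / a³ = 1 × (4/3)π × (1.685)³ / (3.37)³ = 0.5236 = 52.4%.

52.4%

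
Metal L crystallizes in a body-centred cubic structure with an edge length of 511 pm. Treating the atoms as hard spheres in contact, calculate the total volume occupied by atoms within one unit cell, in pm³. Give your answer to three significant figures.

In a BCC lattice atoms touch along the body diagonal, so √3·a = 4r, so r = 0.4330a = 221.3 pm.
V_atoms = Z × (4/3)πr³ = 2 × (4/3)π × (221.3)³ = 9.08 × 10^7 pm³.

9.08 × 10^7 pm³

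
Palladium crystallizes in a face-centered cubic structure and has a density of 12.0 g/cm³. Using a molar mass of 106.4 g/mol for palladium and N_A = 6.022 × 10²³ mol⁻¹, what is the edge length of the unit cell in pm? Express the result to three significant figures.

With Z = 4 atoms per FCC cell, a³ = Z·M/(N_A·ρ) = 4 × 106.4 / (6.022 × 10²³ × 12.00 g/cm³) = 5.890 × 10^-23 cm³.
a = (5.890 × 10^-23)^(1/3) = 3.891 × 10^-8 cm = 389 pm.

389 pm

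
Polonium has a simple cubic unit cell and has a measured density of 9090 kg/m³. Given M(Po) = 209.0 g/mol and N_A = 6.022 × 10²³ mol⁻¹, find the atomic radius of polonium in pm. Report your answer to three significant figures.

For a simple cubic cell (Z = 1), a³ = Z·M/(N_A·ρ) = 1 × 209.0 / (6.022 × 10²³ × 9.090) = 3.818 × 10^-23 cm³, so a = 3.367 × 10^-8 cm = 336.7 pm.
Atoms touch along the cell edge, so a = 2r, so r = 0.5000 × a = 168 pm.

168 pm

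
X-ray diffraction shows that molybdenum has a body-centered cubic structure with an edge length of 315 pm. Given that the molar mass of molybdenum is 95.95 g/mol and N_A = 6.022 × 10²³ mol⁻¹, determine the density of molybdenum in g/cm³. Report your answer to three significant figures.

10.2 g/cm³

A BCC unit cell contains Z = 2 atoms.
Cell volume: a³ = (315 pm)³ = (3.150 × 10^-8 cm)³ = 3.126 × 10^-23 cm³.
ρ = Z·M/(N_A·a³) = 2 × 95.95 / (6.022 × 10²³ × 3.126 × 10^-23) = 10.20 g/cm³.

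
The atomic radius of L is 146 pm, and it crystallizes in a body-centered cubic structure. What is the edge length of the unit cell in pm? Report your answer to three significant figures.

In a BCC lattice, atoms touch along the body diagonal, so √3·a = 4r.
a = 4r/√3 = 4 × 146 / 1.7321 = 337 pm.

337 pm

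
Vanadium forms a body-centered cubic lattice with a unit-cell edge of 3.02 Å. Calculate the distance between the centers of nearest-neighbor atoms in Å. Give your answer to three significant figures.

In a BCC structure, atoms touch along the body diagonal, so √3·a = 4r; the nearest-neighbor distance equals 2r = 0.8660·a.
d = 0.8660 × 3.02 = 2.62 Å.

2.62 Å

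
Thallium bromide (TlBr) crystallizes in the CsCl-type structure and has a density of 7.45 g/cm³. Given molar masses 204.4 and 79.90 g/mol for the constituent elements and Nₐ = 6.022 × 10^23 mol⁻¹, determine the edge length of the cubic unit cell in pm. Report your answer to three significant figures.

399 pm

M(TlBr) = 284.3 g/mol; Z = 1 formula unit per cell.
a³ = Z·M/(N_A·ρ) = 1 × 284.3 / (6.022 × 10²³ × 7.45) = 6.337 × 10^-23 cm³, so a = 3.987 × 10^-8 cm = 399 pm.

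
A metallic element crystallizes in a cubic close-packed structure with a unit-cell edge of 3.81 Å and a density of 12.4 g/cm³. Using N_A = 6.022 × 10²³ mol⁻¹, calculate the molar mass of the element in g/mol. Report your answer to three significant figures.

An FCC cell has Z = 4 atoms; a = 3.810 × 10^-8 cm.
M = ρ·N_A·a³/Z = 12.4 × 6.022 × 10²³ × 5.531 × 10^-23 / 4 = 103 g/mol.

103 g/mol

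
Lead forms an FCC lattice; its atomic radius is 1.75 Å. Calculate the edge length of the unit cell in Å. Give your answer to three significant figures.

In an FCC lattice, atoms touch along the face diagonal, so √2·a = 4r.
a = 4r/√2 = 4 × 1.75 / 1.4142 = 4.95 Å.

4.95 Å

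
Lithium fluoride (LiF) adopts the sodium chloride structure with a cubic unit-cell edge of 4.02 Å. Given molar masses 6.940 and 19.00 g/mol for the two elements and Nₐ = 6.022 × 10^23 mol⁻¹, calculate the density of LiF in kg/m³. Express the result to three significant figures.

The sodium chloride structure contains Z = 4 formula units per cell; M(LiF) = 6.940 + 19.00 = 25.94 g/mol.
a³ = (4.020 × 10^-8 cm)³ = 6.496 × 10^-23 cm³.
ρ = 4 × 25.94 / (6.022 × 10²³ × 6.496 × 10^-23) = 2.652 g/cm³ = 2650 kg/m³.

2650 kg/m³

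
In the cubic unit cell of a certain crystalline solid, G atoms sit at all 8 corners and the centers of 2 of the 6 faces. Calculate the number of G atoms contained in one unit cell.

2

Corner atoms are shared by 8 cells (1/8 each), face atoms by 2 (1/2 each).
Net atoms = 8 × 1/8 + 2 × 1/2 = 1 + 1 = 2.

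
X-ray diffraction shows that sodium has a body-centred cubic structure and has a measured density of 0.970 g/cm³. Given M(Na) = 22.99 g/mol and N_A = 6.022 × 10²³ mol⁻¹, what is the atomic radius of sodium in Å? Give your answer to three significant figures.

For a BCC cell (Z = 2), a³ = Z·M/(N_A·ρ) = 2 × 22.99 / (6.022 × 10²³ × 0.9700) = 7.871 × 10^-23 cm³, so a = 4.286 × 10^-8 cm = 4.286 Å.
Atoms touch along the body diagonal, so √3·a = 4r, so r = 0.4330 × a = 1.86 Å.

1.86 Å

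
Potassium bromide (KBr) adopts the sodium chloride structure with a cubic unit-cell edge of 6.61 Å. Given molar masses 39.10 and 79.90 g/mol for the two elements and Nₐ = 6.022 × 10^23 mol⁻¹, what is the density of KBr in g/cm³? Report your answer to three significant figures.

The sodium chloride structure contains Z = 4 formula units per cell; M(KBr) = 39.10 + 79.90 = 119.0 g/mol.
a³ = (6.610 × 10^-8 cm)³ = 2.888 × 10^-22 cm³.
ρ = 4 × 119.0 / (6.022 × 10²³ × 2.888 × 10^-22) = 2.737 g/cm³.

2.74 g/cm³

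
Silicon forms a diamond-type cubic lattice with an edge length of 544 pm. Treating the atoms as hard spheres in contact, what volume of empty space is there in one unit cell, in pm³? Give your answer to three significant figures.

In a diamond cubic lattice nearest neighbors lie along the body diagonal with √3·a = 8r, so r = 0.2165a = 117.8 pm.
V_cell = a³ = 1.610 × 10^8 pm³; V_atoms = 8 × (4/3)πr³ = 5.475 × 10^7 pm³.
Empty space = 1.610 × 10^8 − 5.475 × 10^7 = 1.06 × 10^8 pm³.

1.06 × 10^8 pm³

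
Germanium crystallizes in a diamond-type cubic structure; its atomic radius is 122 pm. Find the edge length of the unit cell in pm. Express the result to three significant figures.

563 pm

In a diamond cubic lattice, nearest neighbors lie along the body diagonal with √3·a = 8r.
a = 8r/√3 = 8 × 122 / 1.7321 = 563 pm.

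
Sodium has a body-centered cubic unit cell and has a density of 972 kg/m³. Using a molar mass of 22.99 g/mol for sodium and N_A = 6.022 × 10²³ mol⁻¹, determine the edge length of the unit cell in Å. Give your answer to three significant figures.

With Z = 2 atoms per BCC cell, a³ = Z·M/(N_A·ρ) = 2 × 22.99 / (6.022 × 10²³ × 0.9720 g/cm³) = 7.855 × 10^-23 cm³.
a = (7.855 × 10^-23)^(1/3) = 4.283 × 10^-8 cm = 4.28 Å.

4.28 Å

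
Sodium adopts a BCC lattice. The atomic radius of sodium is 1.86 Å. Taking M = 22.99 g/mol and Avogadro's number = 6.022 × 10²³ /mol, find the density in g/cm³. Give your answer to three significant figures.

0.963 g/cm³

In a BCC lattice, atoms touch along the body diagonal, so √3·a = 4r, giving a = 4.295 Å = 4.295 × 10^-8 cm.
With Z = 2, ρ = Z·M/(N_A·a³) = 2 × 22.99 / (6.022 × 10²³ × 7.926 × 10^-23) = 0.9634 g/cm³.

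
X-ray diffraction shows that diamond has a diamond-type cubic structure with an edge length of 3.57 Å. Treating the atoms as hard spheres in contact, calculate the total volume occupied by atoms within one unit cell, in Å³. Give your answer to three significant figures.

In a diamond cubic lattice nearest neighbors lie along the body diagonal with √3·a = 8r, so r = 0.2165a = 0.7729 Å.
V_atoms = Z × (4/3)πr³ = 8 × (4/3)π × (0.7729)³ = 15.5 Å³.

15.5 Å³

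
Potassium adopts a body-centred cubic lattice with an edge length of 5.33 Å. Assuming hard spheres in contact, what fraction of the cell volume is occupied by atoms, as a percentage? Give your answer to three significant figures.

In a BCC lattice atoms touch along the body diagonal, so √3·a = 4r, so r = 0.4330a = 2.308 Å.
Packing fraction = Z·(4/3)πr³ / a³ = 2 × (4/3)π × (2.308)³ / (5.33)³ = 0.6802 = 68.0%.

68.0%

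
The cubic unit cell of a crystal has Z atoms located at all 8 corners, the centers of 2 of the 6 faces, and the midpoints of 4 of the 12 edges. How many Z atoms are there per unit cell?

Corner atoms are shared by 8 cells (1/8 each), face atoms by 2 (1/2 each), edge atoms by 4 (1/4 each).
Net atoms = 8 × 1/8 + 2 × 1/2 + 4 × 1/4 = 1 + 1 + 1 = 3.

3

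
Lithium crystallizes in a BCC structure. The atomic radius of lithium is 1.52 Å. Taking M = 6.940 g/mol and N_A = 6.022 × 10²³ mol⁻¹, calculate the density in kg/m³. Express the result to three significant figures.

In a BCC lattice, atoms touch along the body diagonal, so √3·a = 4r, giving a = 3.510 Å = 3.510 × 10^-8 cm.
With Z = 2, ρ = Z·M/(N_A·a³) = 2 × 6.940 / (6.022 × 10²³ × 4.325 × 10^-23) = 0.5329 g/cm³ = 533 kg/m³.

533 kg/m³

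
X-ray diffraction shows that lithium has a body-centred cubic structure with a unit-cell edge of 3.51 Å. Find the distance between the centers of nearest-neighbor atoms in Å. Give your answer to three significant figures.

3.04 Å

In a BCC structure, atoms touch along the body diagonal, so √3·a = 4r; the nearest-neighbor distance equals 2r = 0.8660·a.
d = 0.8660 × 3.51 = 3.04 Å.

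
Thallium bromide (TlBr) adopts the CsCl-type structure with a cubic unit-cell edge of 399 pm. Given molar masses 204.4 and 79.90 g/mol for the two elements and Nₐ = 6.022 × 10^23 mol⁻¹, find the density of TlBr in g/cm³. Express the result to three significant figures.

The CsCl-type structure contains Z = 1 formula unit per cell; M(TlBr) = 204.4 + 79.90 = 284.3 g/mol.
a³ = (3.990 × 10^-8 cm)³ = 6.352 × 10^-23 cm³.
ρ = 1 × 284.3 / (6.022 × 10²³ × 6.352 × 10^-23) = 7.432 g/cm³.

7.43 g/cm³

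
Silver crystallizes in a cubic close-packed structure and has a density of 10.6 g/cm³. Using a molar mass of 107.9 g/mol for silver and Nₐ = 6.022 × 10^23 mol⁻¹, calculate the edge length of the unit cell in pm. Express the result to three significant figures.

With Z = 4 atoms per FCC cell, a³ = Z·M/(N_A·ρ) = 4 × 107.9 / (6.022 × 10²³ × 10.60 g/cm³) = 6.761 × 10^-23 cm³.
a = (6.761 × 10^-23)^(1/3) = 4.074 × 10^-8 cm = 407 pm.

407 pm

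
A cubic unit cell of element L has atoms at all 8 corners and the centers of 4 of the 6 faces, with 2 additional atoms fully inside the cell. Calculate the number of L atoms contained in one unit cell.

Corner atoms are shared by 8 cells (1/8 each), face atoms by 2 (1/2 each), interior atoms are unshared.
Net atoms = 8 × 1/8 + 4 × 1/2 + 2 = 1 + 2 + 2 = 5.

5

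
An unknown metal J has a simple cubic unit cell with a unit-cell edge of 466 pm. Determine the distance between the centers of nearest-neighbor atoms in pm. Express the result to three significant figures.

466 pm

In a simple cubic structure, atoms touch along the cell edge, so a = 2r; the nearest-neighbor distance equals 2r = 1.000·a.
d = 1.000 × 466 = 466 pm.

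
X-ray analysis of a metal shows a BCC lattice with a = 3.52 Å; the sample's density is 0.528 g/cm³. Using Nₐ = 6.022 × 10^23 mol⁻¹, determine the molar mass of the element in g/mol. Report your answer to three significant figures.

A BCC cell has Z = 2 atoms; a = 3.520 × 10^-8 cm.
M = ρ·N_A·a³/Z = 0.528 × 6.022 × 10²³ × 4.361 × 10^-23 / 2 = 6.93 g/mol.

6.93 g/mol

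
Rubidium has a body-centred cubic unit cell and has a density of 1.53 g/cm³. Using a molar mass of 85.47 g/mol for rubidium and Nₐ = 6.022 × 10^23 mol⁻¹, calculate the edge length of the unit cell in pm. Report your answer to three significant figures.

570 pm

With Z = 2 atoms per BCC cell, a³ = Z·M/(N_A·ρ) = 2 × 85.47 / (6.022 × 10²³ × 1.530 g/cm³) = 1.855 × 10^-22 cm³.
a = (1.855 × 10^-22)^(1/3) = 5.703 × 10^-8 cm = 570 pm.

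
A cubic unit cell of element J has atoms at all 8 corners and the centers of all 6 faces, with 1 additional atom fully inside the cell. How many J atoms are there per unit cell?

Corner atoms are shared by 8 cells (1/8 each), face atoms by 2 (1/2 each), interior atoms are unshared.
Net atoms = 8 × 1/8 + 6 × 1/2 + 1 = 1 + 3 + 1 = 5.

5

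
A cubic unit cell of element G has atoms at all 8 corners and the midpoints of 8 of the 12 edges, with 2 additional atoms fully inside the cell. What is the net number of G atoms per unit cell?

5

Corner atoms are shared by 8 cells (1/8 each), edge atoms by 4 (1/4 each), interior atoms are unshared.
Net atoms = 8 × 1/8 + 8 × 1/4 + 2 = 1 + 2 + 2 = 5.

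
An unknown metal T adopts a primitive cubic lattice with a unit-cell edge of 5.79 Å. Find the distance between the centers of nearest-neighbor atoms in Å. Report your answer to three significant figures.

In a simple cubic structure, atoms touch along the cell edge, so a = 2r; the nearest-neighbor distance equals 2r = 1.000·a.
d = 1.000 × 5.79 = 5.79 Å.

5.79 Å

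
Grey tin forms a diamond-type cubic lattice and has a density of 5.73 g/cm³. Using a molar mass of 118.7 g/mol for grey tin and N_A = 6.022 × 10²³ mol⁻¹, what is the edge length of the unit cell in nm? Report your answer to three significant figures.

0.650 nm

With Z = 8 atoms per diamond cubic cell, a³ = Z·M/(N_A·ρ) = 8 × 118.7 / (6.022 × 10²³ × 5.730 g/cm³) = 2.752 × 10^-22 cm³.
a = (2.752 × 10^-22)^(1/3) = 6.505 × 10^-8 cm = 0.650 nm.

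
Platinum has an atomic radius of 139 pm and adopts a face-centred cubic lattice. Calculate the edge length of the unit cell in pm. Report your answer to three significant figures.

In an FCC lattice, atoms touch along the face diagonal, so √2·a = 4r.
a = 4r/√2 = 4 × 139 / 1.4142 = 393 pm.

393 pm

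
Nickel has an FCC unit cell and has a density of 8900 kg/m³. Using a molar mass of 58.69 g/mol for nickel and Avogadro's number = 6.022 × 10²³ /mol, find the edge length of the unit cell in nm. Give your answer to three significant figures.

0.353 nm

With Z = 4 atoms per FCC cell, a³ = Z·M/(N_A·ρ) = 4 × 58.69 / (6.022 × 10²³ × 8.900 g/cm³) = 4.380 × 10^-23 cm³.
a = (4.380 × 10^-23)^(1/3) = 3.525 × 10^-8 cm = 0.353 nm.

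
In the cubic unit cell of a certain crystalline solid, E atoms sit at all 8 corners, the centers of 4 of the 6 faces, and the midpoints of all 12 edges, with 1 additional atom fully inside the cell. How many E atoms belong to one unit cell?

Corner atoms are shared by 8 cells (1/8 each), face atoms by 2 (1/2 each), edge atoms by 4 (1/4 each), interior atoms are unshared.
Net atoms = 8 × 1/8 + 4 × 1/2 + 12 × 1/4 + 1 = 1 + 2 + 3 + 1 = 7.

7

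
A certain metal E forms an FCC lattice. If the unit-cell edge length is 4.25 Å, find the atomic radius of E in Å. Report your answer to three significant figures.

1.50 Å

In an FCC lattice, atoms touch along the face diagonal, so √2·a = 4r.
r = √2·a/4 = 1.4142 × 4.25 / 4 = 1.50 Å.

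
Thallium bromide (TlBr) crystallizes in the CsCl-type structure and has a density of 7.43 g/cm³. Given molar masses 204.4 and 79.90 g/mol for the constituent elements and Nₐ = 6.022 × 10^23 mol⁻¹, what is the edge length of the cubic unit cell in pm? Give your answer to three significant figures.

M(TlBr) = 284.3 g/mol; Z = 1 formula unit per cell.
a³ = Z·M/(N_A·ρ) = 1 × 284.3 / (6.022 × 10²³ × 7.43) = 6.354 × 10^-23 cm³, so a = 3.990 × 10^-8 cm = 399 pm.

399 pm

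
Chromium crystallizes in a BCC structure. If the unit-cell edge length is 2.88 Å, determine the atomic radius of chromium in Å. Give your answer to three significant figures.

1.25 Å

In a BCC lattice, atoms touch along the body diagonal, so √3·a = 4r.
r = √3·a/4 = 1.7321 × 2.88 / 4 = 1.25 Å.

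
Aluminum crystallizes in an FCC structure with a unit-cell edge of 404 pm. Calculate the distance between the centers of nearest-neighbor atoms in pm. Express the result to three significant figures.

286 pm

In an FCC structure, atoms touch along the face diagonal, so √2·a = 4r; the nearest-neighbor distance equals 2r = 0.7071·a.
d = 0.7071 × 404 = 286 pm.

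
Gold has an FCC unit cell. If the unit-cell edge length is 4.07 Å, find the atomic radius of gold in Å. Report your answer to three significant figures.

In an FCC lattice, atoms touch along the face diagonal, so √2·a = 4r.
r = √2·a/4 = 1.4142 × 4.07 / 4 = 1.44 Å.

1.44 Å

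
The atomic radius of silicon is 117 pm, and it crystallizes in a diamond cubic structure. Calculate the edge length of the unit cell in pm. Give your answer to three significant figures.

540 pm

In a diamond cubic lattice, nearest neighbors lie along the body diagonal with √3·a = 8r.
a = 8r/√3 = 8 × 117 / 1.7321 = 540 pm.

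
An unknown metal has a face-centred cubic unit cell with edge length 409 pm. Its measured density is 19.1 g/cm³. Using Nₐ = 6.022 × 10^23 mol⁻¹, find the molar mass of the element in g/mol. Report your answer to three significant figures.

197 g/mol

An FCC cell has Z = 4 atoms; a = 4.090 × 10^-8 cm.
M = ρ·N_A·a³/Z = 19.1 × 6.022 × 10²³ × 6.842 × 10^-23 / 4 = 197 g/mol.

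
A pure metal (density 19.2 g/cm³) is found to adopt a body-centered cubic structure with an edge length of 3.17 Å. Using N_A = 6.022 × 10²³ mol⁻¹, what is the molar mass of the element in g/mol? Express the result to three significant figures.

184 g/mol

A BCC cell has Z = 2 atoms; a = 3.170 × 10^-8 cm.
M = ρ·N_A·a³/Z = 19.2 × 6.022 × 10²³ × 3.186 × 10^-23 / 2 = 184 g/mol.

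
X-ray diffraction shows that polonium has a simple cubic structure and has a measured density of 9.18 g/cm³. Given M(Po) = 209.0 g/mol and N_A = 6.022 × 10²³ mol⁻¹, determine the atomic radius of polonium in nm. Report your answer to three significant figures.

0.168 nm

For a simple cubic cell (Z = 1), a³ = Z·M/(N_A·ρ) = 1 × 209.0 / (6.022 × 10²³ × 9.180) = 3.781 × 10^-23 cm³, so a = 3.356 × 10^-8 cm = 0.3356 nm.
Atoms touch along the cell edge, so a = 2r, so r = 0.5000 × a = 0.168 nm.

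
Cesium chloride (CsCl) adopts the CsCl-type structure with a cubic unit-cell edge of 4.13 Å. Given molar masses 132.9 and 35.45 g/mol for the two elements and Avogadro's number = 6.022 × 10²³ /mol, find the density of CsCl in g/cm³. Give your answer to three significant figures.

The CsCl-type structure contains Z = 1 formula unit per cell; M(CsCl) = 132.9 + 35.45 = 168.35 g/mol.
a³ = (4.130 × 10^-8 cm)³ = 7.044 × 10^-23 cm³.
ρ = 1 × 168.35 / (6.022 × 10²³ × 7.044 × 10^-23) = 3.968 g/cm³.

3.97 g/cm³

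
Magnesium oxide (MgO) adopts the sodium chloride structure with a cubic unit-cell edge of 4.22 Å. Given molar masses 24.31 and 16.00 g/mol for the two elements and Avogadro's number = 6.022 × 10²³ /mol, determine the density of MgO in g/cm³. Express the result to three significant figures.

The sodium chloride structure contains Z = 4 formula units per cell; M(MgO) = 24.31 + 16.00 = 40.31 g/mol.
a³ = (4.220 × 10^-8 cm)³ = 7.515 × 10^-23 cm³.
ρ = 4 × 40.31 / (6.022 × 10²³ × 7.515 × 10^-23) = 3.563 g/cm³.

3.56 g/cm³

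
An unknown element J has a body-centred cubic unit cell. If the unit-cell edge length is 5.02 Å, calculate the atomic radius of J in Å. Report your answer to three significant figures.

In a BCC lattice, atoms touch along the body diagonal, so √3·a = 4r.
r = √3·a/4 = 1.7321 × 5.02 / 4 = 2.17 Å.

2.17 Å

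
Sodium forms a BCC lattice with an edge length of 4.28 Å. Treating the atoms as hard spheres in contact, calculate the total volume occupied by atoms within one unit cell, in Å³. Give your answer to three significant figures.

53.3 Å³

In a BCC lattice atoms touch along the body diagonal, so √3·a = 4r, so r = 0.4330a = 1.853 Å.
V_atoms = Z × (4/3)πr³ = 2 × (4/3)π × (1.853)³ = 53.3 Å³.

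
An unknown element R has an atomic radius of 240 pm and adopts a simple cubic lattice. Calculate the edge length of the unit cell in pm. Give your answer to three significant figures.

480 pm

In a simple cubic lattice, atoms touch along the cell edge, so a = 2r.
a = 2r = 2 × 240 = 480 pm.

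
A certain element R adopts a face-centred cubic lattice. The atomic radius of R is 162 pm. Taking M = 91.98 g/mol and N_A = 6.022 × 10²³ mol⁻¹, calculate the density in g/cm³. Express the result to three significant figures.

6.35 g/cm³

In an FCC lattice, atoms touch along the face diagonal, so √2·a = 4r, giving a = 458.2 pm = 4.582 × 10^-8 cm.
With Z = 4, ρ = Z·M/(N_A·a³) = 4 × 91.98 / (6.022 × 10²³ × 9.620 × 10^-23) = 6.351 g/cm³.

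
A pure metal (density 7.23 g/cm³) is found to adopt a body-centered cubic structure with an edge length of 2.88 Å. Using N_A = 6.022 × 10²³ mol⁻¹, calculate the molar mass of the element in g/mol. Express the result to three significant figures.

A BCC cell has Z = 2 atoms; a = 2.880 × 10^-8 cm.
M = ρ·N_A·a³/Z = 7.23 × 6.022 × 10²³ × 2.389 × 10^-23 / 2 = 52.0 g/mol.

52.0 g/mol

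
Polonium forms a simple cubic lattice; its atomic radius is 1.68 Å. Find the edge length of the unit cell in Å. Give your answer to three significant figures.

In a simple cubic lattice, atoms touch along the cell edge, so a = 2r.
a = 2r = 2 × 1.68 = 3.36 Å.

3.36 Å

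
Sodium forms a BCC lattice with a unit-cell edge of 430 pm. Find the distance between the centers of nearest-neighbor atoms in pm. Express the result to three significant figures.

In a BCC structure, atoms touch along the body diagonal, so √3·a = 4r; the nearest-neighbor distance equals 2r = 0.8660·a.
d = 0.8660 × 430 = 372 pm.

372 pm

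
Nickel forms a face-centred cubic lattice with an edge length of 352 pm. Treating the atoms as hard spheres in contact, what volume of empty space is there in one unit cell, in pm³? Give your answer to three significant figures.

1.13 × 10^7 pm³

In an FCC lattice atoms touch along the face diagonal, so √2·a = 4r, so r = 0.3536a = 124.5 pm.
V_cell = a³ = 4.361 × 10^7 pm³; V_atoms = 4 × (4/3)πr³ = 3.230 × 10^7 pm³.
Empty space = 4.361 × 10^7 − 3.230 × 10^7 = 1.13 × 10^7 pm³.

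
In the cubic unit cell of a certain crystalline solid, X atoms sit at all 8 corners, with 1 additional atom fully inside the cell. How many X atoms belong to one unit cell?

Corner atoms are shared by 8 cells (1/8 each), interior atoms are unshared.
Net atoms = 8 × 1/8 + 1 = 1 + 1 = 2.

2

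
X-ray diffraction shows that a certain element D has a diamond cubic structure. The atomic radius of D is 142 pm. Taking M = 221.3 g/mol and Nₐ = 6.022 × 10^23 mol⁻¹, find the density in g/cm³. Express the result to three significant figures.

In a diamond cubic lattice, nearest neighbors lie along the body diagonal with √3·a = 8r, giving a = 655.9 pm = 6.559 × 10^-8 cm.
With Z = 8, ρ = Z·M/(N_A·a³) = 8 × 221.3 / (6.022 × 10²³ × 2.821 × 10^-22) = 10.42 g/cm³.

10.4 g/cm³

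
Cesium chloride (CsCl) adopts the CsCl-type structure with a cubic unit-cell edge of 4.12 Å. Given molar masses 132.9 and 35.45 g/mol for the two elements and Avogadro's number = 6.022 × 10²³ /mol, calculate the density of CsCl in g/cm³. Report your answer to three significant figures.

The CsCl-type structure contains Z = 1 formula unit per cell; M(CsCl) = 132.9 + 35.45 = 168.35 g/mol.
a³ = (4.120 × 10^-8 cm)³ = 6.993 × 10^-23 cm³.
ρ = 1 × 168.35 / (6.022 × 10²³ × 6.993 × 10^-23) = 3.997 g/cm³.

4.00 g/cm³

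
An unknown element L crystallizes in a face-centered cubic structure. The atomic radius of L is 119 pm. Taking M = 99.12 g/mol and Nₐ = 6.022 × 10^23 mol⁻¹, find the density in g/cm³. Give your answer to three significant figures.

In an FCC lattice, atoms touch along the face diagonal, so √2·a = 4r, giving a = 336.6 pm = 3.366 × 10^-8 cm.
With Z = 4, ρ = Z·M/(N_A·a³) = 4 × 99.12 / (6.022 × 10²³ × 3.813 × 10^-23) = 17.27 g/cm³.

17.3 g/cm³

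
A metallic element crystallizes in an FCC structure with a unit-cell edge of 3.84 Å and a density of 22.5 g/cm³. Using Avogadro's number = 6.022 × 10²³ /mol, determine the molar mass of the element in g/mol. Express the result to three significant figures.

192 g/mol

An FCC cell has Z = 4 atoms; a = 3.840 × 10^-8 cm.
M = ρ·N_A·a³/Z = 22.5 × 6.022 × 10²³ × 5.662 × 10^-23 / 4 = 192 g/mol.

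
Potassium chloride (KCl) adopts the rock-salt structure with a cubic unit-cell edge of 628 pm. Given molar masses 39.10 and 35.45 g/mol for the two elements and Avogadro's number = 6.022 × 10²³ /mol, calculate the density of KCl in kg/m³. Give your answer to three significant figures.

2000 kg/m³

The rock-salt structure contains Z = 4 formula units per cell; M(KCl) = 39.10 + 35.45 = 74.55 g/mol.
a³ = (6.280 × 10^-8 cm)³ = 2.477 × 10^-22 cm³.
ρ = 4 × 74.55 / (6.022 × 10²³ × 2.477 × 10^-22) = 1.999 g/cm³ = 2000 kg/m³.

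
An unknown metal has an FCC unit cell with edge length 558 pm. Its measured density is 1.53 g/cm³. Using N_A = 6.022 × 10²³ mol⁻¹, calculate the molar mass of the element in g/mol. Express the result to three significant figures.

40.0 g/mol

An FCC cell has Z = 4 atoms; a = 5.580 × 10^-8 cm.
M = ρ·N_A·a³/Z = 1.53 × 6.022 × 10²³ × 1.737 × 10^-22 / 4 = 40.0 g/mol.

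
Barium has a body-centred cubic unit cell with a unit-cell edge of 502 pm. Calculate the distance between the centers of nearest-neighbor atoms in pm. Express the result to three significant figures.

435 pm

In a BCC structure, atoms touch along the body diagonal, so √3·a = 4r; the nearest-neighbor distance equals 2r = 0.8660·a.
d = 0.8660 × 502 = 435 pm.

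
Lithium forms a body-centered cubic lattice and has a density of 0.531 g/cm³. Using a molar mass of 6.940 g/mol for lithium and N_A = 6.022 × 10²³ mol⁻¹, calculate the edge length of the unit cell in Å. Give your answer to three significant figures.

With Z = 2 atoms per BCC cell, a³ = Z·M/(N_A·ρ) = 2 × 6.940 / (6.022 × 10²³ × 0.5310 g/cm³) = 4.341 × 10^-23 cm³.
a = (4.341 × 10^-23)^(1/3) = 3.514 × 10^-8 cm = 3.51 Å.

3.51 Å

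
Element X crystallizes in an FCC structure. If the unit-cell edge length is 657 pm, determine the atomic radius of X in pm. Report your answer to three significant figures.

In an FCC lattice, atoms touch along the face diagonal, so √2·a = 4r.
r = √2·a/4 = 1.4142 × 657 / 4 = 232 pm.

232 pm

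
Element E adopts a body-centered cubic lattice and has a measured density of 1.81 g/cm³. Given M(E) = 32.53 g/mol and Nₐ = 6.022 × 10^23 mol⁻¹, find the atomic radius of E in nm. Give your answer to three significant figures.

0.169 nm

For a BCC cell (Z = 2), a³ = Z·M/(N_A·ρ) = 2 × 32.53 / (6.022 × 10²³ × 1.810) = 5.969 × 10^-23 cm³, so a = 3.908 × 10^-8 cm = 0.3908 nm.
Atoms touch along the body diagonal, so √3·a = 4r, so r = 0.4330 × a = 0.169 nm.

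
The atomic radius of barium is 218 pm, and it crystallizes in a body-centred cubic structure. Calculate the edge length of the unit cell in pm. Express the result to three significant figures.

In a BCC lattice, atoms touch along the body diagonal, so √3·a = 4r.
a = 4r/√3 = 4 × 218 / 1.7321 = 503 pm.

503 pm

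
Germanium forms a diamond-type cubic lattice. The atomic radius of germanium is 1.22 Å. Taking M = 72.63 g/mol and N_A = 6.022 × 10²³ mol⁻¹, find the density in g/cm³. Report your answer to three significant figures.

5.39 g/cm³

In a diamond cubic lattice, nearest neighbors lie along the body diagonal with √3·a = 8r, giving a = 5.635 Å = 5.635 × 10^-8 cm.
With Z = 8, ρ = Z·M/(N_A·a³) = 8 × 72.63 / (6.022 × 10²³ × 1.789 × 10^-22) = 5.393 g/cm³.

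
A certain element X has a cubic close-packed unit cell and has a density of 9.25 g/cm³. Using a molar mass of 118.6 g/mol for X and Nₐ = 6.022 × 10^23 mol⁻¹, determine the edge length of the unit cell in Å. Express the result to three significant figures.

With Z = 4 atoms per FCC cell, a³ = Z·M/(N_A·ρ) = 4 × 118.6 / (6.022 × 10²³ × 9.250 g/cm³) = 8.517 × 10^-23 cm³.
a = (8.517 × 10^-23)^(1/3) = 4.400 × 10^-8 cm = 4.40 Å.

4.40 Å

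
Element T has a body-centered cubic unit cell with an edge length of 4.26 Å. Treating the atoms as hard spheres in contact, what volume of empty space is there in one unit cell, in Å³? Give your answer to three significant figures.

In a BCC lattice atoms touch along the body diagonal, so √3·a = 4r, so r = 0.4330a = 1.845 Å.
V_cell = a³ = 77.31 Å³; V_atoms = 2 × (4/3)πr³ = 52.58 Å³.
Empty space = 77.31 − 52.58 = 24.7 Å³.

24.7 Å³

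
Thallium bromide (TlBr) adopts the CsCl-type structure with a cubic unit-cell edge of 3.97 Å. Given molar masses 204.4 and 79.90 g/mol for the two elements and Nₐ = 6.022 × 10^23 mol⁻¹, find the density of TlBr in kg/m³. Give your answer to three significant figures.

The CsCl-type structure contains Z = 1 formula unit per cell; M(TlBr) = 204.4 + 79.90 = 284.3 g/mol.
a³ = (3.970 × 10^-8 cm)³ = 6.257 × 10^-23 cm³.
ρ = 1 × 284.3 / (6.022 × 10²³ × 6.257 × 10^-23) = 7.545 g/cm³ = 7550 kg/m³.

7550 kg/m³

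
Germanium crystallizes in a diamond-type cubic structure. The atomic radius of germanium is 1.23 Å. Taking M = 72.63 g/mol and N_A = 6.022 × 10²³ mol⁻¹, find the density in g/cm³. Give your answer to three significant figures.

In a diamond cubic lattice, nearest neighbors lie along the body diagonal with √3·a = 8r, giving a = 5.681 Å = 5.681 × 10^-8 cm.
With Z = 8, ρ = Z·M/(N_A·a³) = 8 × 72.63 / (6.022 × 10²³ × 1.834 × 10^-22) = 5.262 g/cm³.

5.26 g/cm³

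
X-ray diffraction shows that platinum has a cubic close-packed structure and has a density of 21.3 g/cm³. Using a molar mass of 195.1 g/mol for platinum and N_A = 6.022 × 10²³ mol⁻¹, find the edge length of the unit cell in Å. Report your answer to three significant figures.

3.93 Å

With Z = 4 atoms per FCC cell, a³ = Z·M/(N_A·ρ) = 4 × 195.1 / (6.022 × 10²³ × 21.30 g/cm³) = 6.084 × 10^-23 cm³.
a = (6.084 × 10^-23)^(1/3) = 3.933 × 10^-8 cm = 3.93 Å.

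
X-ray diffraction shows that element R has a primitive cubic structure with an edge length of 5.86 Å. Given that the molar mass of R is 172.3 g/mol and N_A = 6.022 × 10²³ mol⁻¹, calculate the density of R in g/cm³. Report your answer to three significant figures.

A simple cubic unit cell contains Z = 1 atom.
Cell volume: a³ = (5.86 Å)³ = (5.860 × 10^-8 cm)³ = 2.012 × 10^-22 cm³.
ρ = Z·M/(N_A·a³) = 1 × 172.3 / (6.022 × 10²³ × 2.012 × 10^-22) = 1.422 g/cm³.

1.42 g/cm³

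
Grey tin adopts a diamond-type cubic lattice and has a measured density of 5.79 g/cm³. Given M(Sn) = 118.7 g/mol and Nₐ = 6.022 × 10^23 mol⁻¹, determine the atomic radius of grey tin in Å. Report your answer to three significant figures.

For a diamond cubic cell (Z = 8), a³ = Z·M/(N_A·ρ) = 8 × 118.7 / (6.022 × 10²³ × 5.790) = 2.723 × 10^-22 cm³, so a = 6.482 × 10^-8 cm = 6.482 Å.
Nearest neighbors lie along the body diagonal with √3·a = 8r, so r = 0.2165 × a = 1.40 Å.

1.40 Å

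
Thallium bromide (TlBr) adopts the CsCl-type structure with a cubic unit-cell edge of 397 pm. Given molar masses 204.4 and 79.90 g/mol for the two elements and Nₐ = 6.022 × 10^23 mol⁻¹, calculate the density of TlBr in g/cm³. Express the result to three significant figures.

The CsCl-type structure contains Z = 1 formula unit per cell; M(TlBr) = 204.4 + 79.90 = 284.3 g/mol.
a³ = (3.970 × 10^-8 cm)³ = 6.257 × 10^-23 cm³.
ρ = 1 × 284.3 / (6.022 × 10²³ × 6.257 × 10^-23) = 7.545 g/cm³.

7.55 g/cm³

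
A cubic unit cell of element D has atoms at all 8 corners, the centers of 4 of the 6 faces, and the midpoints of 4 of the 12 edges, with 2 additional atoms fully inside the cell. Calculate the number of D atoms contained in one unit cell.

6

Corner atoms are shared by 8 cells (1/8 each), face atoms by 2 (1/2 each), edge atoms by 4 (1/4 each), interior atoms are unshared.
Net atoms = 8 × 1/8 + 4 × 1/2 + 4 × 1/4 + 2 = 1 + 2 + 1 + 2 = 6.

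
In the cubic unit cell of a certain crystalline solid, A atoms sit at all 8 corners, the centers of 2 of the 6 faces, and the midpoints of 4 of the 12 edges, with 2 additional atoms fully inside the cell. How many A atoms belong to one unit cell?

Corner atoms are shared by 8 cells (1/8 each), face atoms by 2 (1/2 each), edge atoms by 4 (1/4 each), interior atoms are unshared.
Net atoms = 8 × 1/8 + 2 × 1/2 + 4 × 1/4 + 2 = 1 + 1 + 1 + 2 = 5.

5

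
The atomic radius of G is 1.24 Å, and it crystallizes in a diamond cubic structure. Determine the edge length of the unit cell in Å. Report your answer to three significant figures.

In a diamond cubic lattice, nearest neighbors lie along the body diagonal with √3·a = 8r.
a = 8r/√3 = 8 × 1.24 / 1.7321 = 5.73 Å.

5.73 Å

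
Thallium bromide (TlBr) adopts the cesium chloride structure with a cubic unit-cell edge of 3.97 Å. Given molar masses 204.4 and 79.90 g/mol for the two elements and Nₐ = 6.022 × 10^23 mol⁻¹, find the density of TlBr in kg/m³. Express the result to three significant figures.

7550 kg/m³

The cesium chloride structure contains Z = 1 formula unit per cell; M(TlBr) = 204.4 + 79.90 = 284.3 g/mol.
a³ = (3.970 × 10^-8 cm)³ = 6.257 × 10^-23 cm³.
ρ = 1 × 284.3 / (6.022 × 10²³ × 6.257 × 10^-23) = 7.545 g/cm³ = 7550 kg/m³.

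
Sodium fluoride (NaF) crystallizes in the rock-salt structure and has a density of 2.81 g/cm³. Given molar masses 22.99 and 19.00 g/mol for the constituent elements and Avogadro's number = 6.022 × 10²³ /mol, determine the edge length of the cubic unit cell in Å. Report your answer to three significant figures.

M(NaF) = 41.99 g/mol; Z = 4 formula units per cell.
a³ = Z·M/(N_A·ρ) = 4 × 41.99 / (6.022 × 10²³ × 2.81) = 9.926 × 10^-23 cm³, so a = 4.630 × 10^-8 cm = 4.63 Å.

4.63 Å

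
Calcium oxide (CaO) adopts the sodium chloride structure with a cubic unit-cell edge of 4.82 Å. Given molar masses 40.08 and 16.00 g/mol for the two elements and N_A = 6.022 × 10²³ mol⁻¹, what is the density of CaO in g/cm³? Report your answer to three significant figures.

The sodium chloride structure contains Z = 4 formula units per cell; M(CaO) = 40.08 + 16.00 = 56.08 g/mol.
a³ = (4.820 × 10^-8 cm)³ = 1.120 × 10^-22 cm³.
ρ = 4 × 56.08 / (6.022 × 10²³ × 1.120 × 10^-22) = 3.326 g/cm³.

3.33 g/cm³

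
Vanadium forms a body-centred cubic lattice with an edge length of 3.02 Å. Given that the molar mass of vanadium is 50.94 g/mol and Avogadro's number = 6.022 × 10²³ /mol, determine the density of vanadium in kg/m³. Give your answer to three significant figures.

A BCC unit cell contains Z = 2 atoms.
Cell volume: a³ = (3.02 Å)³ = (3.020 × 10^-8 cm)³ = 2.754 × 10^-23 cm³.
ρ = Z·M/(N_A·a³) = 2 × 50.94 / (6.022 × 10²³ × 2.754 × 10^-23) = 6.142 g/cm³ = 6140 kg/m³.

6140 kg/m³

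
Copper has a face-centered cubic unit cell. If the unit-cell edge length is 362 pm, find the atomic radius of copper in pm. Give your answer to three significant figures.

In an FCC lattice, atoms touch along the face diagonal, so √2·a = 4r.
r = √2·a/4 = 1.4142 × 362 / 4 = 128 pm.

128 pm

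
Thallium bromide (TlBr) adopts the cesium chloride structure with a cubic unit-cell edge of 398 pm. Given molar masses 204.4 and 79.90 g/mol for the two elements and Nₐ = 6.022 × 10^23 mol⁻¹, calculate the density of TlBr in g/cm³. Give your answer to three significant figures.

The cesium chloride structure contains Z = 1 formula unit per cell; M(TlBr) = 204.4 + 79.90 = 284.3 g/mol.
a³ = (3.980 × 10^-8 cm)³ = 6.304 × 10^-23 cm³.
ρ = 1 × 284.3 / (6.022 × 10²³ × 6.304 × 10^-23) = 7.488 g/cm³.

7.49 g/cm³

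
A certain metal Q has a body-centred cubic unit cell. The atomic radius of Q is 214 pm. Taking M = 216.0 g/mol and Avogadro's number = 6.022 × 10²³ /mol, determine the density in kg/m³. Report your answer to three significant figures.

In a BCC lattice, atoms touch along the body diagonal, so √3·a = 4r, giving a = 494.2 pm = 4.942 × 10^-8 cm.
With Z = 2, ρ = Z·M/(N_A·a³) = 2 × 216.0 / (6.022 × 10²³ × 1.207 × 10^-22) = 5.943 g/cm³ = 5940 kg/m³.

5940 kg/m³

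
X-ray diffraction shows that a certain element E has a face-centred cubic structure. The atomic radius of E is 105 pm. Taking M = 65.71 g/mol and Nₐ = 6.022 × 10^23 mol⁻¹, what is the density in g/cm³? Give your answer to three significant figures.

16.7 g/cm³

In an FCC lattice, atoms touch along the face diagonal, so √2·a = 4r, giving a = 297.0 pm = 2.970 × 10^-8 cm.
With Z = 4, ρ = Z·M/(N_A·a³) = 4 × 65.71 / (6.022 × 10²³ × 2.619 × 10^-23) = 16.66 g/cm³.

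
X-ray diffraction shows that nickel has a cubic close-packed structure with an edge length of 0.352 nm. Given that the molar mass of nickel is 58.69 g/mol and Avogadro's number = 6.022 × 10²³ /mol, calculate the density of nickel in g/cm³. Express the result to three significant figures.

An FCC unit cell contains Z = 4 atoms.
Cell volume: a³ = (0.352 nm)³ = (3.520 × 10^-8 cm)³ = 4.361 × 10^-23 cm³.
ρ = Z·M/(N_A·a³) = 4 × 58.69 / (6.022 × 10²³ × 4.361 × 10^-23) = 8.938 g/cm³.

8.94 g/cm³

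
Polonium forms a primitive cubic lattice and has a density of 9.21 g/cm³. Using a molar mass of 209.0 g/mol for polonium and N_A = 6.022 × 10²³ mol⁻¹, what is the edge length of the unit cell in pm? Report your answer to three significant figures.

With Z = 1 atom per simple cubic cell, a³ = Z·M/(N_A·ρ) = 1 × 209.0 / (6.022 × 10²³ × 9.210 g/cm³) = 3.768 × 10^-23 cm³.
a = (3.768 × 10^-23)^(1/3) = 3.353 × 10^-8 cm = 335 pm.

335 pm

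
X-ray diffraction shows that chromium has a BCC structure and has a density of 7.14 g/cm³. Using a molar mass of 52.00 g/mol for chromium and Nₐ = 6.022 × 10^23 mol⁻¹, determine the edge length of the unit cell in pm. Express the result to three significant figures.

With Z = 2 atoms per BCC cell, a³ = Z·M/(N_A·ρ) = 2 × 52.00 / (6.022 × 10²³ × 7.140 g/cm³) = 2.419 × 10^-23 cm³.
a = (2.419 × 10^-23)^(1/3) = 2.892 × 10^-8 cm = 289 pm.

289 pm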